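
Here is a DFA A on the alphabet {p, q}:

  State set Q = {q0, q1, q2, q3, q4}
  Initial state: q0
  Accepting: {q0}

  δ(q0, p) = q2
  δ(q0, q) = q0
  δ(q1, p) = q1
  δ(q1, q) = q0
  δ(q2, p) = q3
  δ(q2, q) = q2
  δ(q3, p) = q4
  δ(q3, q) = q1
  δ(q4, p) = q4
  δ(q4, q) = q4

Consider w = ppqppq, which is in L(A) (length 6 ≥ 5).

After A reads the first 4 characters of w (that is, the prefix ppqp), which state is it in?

q1

State sequence: q0 -p-> q2 -p-> q3 -q-> q1 -p-> q1

After reading 4 characters, A is in state q1.
(This kind of state-tracing is the core of the pumping-lemma construction: with 5 states, pigeonhole forces a repeat within the first 5 steps.)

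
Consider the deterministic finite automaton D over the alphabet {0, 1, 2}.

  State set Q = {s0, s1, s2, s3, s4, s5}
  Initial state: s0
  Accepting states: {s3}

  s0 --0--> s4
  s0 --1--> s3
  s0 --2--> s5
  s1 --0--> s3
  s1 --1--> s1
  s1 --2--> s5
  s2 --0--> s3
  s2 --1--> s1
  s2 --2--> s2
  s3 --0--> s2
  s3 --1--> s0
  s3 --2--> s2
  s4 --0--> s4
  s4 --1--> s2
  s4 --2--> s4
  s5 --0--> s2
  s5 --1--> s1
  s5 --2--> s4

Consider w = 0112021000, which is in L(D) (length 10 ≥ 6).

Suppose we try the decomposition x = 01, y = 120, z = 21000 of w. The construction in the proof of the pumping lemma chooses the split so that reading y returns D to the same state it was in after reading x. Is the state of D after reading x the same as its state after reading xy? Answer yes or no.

State sequence: s0 -0-> s4 -1-> s2 -1-> s1 -2-> s5 -0-> s2

After x (step 2): s2. After xy (step 5): s2.
They match, so y = 120 drives D around a cycle from s2 back to itself; pumping y any number of times keeps D in s2 before reading z, and xyⁱz ∈ L(D) for every i ≥ 0.

yes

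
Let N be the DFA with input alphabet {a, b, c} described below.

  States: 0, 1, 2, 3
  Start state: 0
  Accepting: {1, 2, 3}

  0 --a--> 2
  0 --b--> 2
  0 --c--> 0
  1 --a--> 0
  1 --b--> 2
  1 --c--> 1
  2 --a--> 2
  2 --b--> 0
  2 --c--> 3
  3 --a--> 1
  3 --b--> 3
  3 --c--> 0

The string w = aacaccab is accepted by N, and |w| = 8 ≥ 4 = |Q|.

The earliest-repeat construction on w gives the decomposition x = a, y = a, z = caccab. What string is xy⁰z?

xy⁰z = xz = a·caccab = acaccab.
Reading y = a takes N from 2 back to 2, so after x the machine is still in 2, and z then leads to the accepting state 2. Hence acaccab ∈ L(N).

acaccab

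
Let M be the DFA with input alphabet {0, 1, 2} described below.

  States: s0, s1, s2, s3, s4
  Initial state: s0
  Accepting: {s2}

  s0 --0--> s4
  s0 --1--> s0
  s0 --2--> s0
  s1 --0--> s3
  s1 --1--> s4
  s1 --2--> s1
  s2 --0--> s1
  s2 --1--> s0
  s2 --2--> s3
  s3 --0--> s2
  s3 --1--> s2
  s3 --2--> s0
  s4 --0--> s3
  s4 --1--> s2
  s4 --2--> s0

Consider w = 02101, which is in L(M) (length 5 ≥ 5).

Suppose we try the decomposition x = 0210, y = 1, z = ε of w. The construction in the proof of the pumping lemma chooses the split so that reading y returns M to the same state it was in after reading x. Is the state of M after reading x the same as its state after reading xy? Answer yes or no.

State sequence: s0 -0-> s4 -2-> s0 -1-> s0 -0-> s4 -1-> s2

After x (step 4): s4. After xy (step 5): s2.
They differ (s4 ≠ s2), so y is not a cycle from the state after x; this split is not the one the pumping-lemma construction produces, and pumping y need not keep the string in L(M).

no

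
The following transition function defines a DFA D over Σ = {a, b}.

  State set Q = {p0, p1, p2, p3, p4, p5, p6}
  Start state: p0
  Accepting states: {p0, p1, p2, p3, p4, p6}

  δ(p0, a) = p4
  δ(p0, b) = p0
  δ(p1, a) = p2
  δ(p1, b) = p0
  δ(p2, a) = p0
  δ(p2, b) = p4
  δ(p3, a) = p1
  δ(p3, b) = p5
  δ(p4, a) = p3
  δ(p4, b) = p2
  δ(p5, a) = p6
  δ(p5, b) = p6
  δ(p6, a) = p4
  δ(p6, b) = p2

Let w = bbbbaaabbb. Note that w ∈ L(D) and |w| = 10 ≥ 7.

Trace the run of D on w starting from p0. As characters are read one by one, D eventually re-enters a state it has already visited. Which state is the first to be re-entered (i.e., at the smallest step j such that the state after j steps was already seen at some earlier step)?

p0

State sequence: p0 -b-> p0 -b-> p0 -b-> p0 -b-> p0 -a-> p4 -a-> p3 -a-> p1 -b-> p0 -b-> p0 -b-> p0
First repeat at step 1: p0 was already visited.

The earliest repeat is at step j = 1: D is in p0, which it already visited at step i = 0.
With |Q| = 7, pigeonhole forces a state repeat no later than step 7; the substring read between the first and second visits to that state can be pumped.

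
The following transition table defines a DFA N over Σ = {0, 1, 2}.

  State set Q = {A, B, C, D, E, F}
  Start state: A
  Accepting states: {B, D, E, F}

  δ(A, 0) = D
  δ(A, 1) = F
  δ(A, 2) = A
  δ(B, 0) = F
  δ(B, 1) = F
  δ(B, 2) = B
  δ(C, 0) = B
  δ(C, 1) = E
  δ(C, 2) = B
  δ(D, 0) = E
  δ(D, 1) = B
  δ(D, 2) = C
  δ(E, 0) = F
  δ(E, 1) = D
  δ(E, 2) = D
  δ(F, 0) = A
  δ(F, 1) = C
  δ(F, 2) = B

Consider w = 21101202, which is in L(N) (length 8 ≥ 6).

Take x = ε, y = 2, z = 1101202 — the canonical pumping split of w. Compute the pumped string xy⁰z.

xy⁰z = xz = ε·1101202 = 1101202.
Reading y = 2 takes N from A back to A, so after x the machine is still in A, and z then leads to the accepting state B. Hence 1101202 ∈ L(N).

1101202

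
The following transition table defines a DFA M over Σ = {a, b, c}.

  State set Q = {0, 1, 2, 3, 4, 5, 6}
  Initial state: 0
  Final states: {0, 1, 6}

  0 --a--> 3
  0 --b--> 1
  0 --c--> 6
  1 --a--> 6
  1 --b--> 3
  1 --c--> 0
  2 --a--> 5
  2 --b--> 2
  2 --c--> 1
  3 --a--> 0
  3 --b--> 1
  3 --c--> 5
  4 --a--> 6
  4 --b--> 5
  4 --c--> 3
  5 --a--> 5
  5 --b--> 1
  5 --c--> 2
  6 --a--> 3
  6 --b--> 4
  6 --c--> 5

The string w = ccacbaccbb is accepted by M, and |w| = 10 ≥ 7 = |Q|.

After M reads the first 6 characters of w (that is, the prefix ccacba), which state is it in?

5

State sequence: 0 -c-> 6 -c-> 5 -a-> 5 -c-> 2 -b-> 2 -a-> 5

After reading 6 characters, M is in state 5.
(This kind of state-tracing is the core of the pumping-lemma construction: with 7 states, pigeonhole forces a repeat within the first 7 steps.)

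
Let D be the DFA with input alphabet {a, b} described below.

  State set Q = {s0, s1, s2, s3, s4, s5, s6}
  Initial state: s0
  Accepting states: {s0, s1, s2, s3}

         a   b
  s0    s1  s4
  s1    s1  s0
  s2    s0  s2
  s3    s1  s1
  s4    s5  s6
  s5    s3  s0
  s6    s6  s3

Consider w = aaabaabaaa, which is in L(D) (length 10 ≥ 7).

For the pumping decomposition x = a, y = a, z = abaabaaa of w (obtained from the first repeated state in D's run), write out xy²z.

xy^2z = a·a·a·abaabaaa = aaaabaabaaa.
Reading y = a takes D from s1 back to s1, so after x·y·y the machine is still in s1, and z then leads to the accepting state s1. Hence aaaabaabaaa ∈ L(D).

aaaabaabaaa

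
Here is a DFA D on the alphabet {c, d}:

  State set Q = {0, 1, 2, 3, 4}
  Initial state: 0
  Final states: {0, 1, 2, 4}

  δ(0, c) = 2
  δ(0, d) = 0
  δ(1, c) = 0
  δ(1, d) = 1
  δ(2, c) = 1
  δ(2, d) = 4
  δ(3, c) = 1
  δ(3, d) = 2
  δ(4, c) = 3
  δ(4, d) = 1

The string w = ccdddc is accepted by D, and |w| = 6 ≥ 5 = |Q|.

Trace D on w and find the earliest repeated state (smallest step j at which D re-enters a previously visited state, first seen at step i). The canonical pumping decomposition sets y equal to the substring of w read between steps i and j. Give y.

State sequence: 0 -c-> 2 -c-> 1 -d-> 1 -d-> 1 -d-> 1 -c-> 0
First repeat at step 3: 1 was already visited.

So i = 2, j = 3, giving x = w[0:2] = cc, y = w[2:3] = d, z = w[3:6] = ddc.
Check: |xy| = 3 ≤ 5 and |y| = 1 ≥ 1. Reading y takes D from 1 back to 1, so every xyⁱz is accepted.
With |Q| = 5, pigeonhole forces a state repeat no later than step 5; the substring read between the first and second visits to that state can be pumped.

d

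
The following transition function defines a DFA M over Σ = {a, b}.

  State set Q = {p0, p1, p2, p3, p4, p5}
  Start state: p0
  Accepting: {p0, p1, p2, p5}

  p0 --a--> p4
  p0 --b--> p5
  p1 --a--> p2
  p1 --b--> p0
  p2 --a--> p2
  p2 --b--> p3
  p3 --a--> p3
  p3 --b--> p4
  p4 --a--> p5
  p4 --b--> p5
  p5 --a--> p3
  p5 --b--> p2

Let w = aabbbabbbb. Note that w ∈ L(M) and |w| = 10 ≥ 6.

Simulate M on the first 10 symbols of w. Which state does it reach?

Run of M on the first 10 characters of w = a a b b b a b b b b:
  step 0: p0  (start)
  step 1: p4  (read a: p0→p4)
  step 2: p5  (read a: p4→p5)
  step 3: p2  (read b: p5→p2)
  step 4: p3  (read b: p2→p3)
  step 5: p4  (read b: p3→p4)
  step 6: p5  (read a: p4→p5)
  step 7: p2  (read b: p5→p2)
  step 8: p3  (read b: p2→p3)
  step 9: p4  (read b: p3→p4)
  step 10: p5  (read b: p4→p5)

After reading 10 characters, M is in state p5.

p5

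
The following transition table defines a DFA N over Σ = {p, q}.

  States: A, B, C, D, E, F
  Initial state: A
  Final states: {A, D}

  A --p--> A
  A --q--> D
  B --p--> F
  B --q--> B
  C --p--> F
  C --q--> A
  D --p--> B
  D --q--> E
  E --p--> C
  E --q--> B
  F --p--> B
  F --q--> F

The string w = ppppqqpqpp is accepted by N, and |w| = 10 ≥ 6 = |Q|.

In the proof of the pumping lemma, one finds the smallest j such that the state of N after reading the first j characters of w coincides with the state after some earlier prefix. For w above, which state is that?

A

Run of N on w = p p p p q q p q p p:
  step 0: A  (start)
  step 1: A  (read p: A→A)   ← first repeat (A seen earlier)
  step 2: A  (read p: A→A)
  step 3: A  (read p: A→A)
  step 4: A  (read p: A→A)
  step 5: D  (read q: A→D)
  step 6: E  (read q: D→E)
  step 7: C  (read p: E→C)
  step 8: A  (read q: C→A)
  step 9: A  (read p: A→A)
  step 10: A  (read p: A→A)

The earliest repeat is at step j = 1: N is in A, which it already visited at step i = 0.
Since N has 6 states, any run of length ≥ 6 visits 6+1 states, so by pigeonhole some state repeats within the first 6 steps — that repeat gives the pumpable loop.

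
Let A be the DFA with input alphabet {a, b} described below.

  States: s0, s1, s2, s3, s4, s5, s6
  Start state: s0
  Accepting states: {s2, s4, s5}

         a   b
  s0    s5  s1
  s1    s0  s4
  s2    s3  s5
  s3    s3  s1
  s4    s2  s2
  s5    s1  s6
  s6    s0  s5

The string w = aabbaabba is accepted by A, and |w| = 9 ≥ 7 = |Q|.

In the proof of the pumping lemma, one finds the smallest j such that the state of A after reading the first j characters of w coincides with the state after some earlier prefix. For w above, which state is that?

s3

State sequence: s0 -a-> s5 -a-> s1 -b-> s4 -b-> s2 -a-> s3 -a-> s3 -b-> s1 -b-> s4 -a-> s2
First repeat at step 6: s3 was already visited.

The earliest repeat is at step j = 6: A is in s3, which it already visited at step i = 5.
With |Q| = 7, pigeonhole forces a state repeat no later than step 7; the substring read between the first and second visits to that state can be pumped.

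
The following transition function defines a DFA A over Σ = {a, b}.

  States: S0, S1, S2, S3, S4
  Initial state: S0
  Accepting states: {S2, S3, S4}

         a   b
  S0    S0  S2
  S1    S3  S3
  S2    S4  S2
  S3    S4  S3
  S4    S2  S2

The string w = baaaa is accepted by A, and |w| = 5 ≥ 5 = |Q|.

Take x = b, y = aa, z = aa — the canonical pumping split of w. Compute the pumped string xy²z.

xy^2z = b·aa·aa·aa = baaaaaa.
Reading y = aa takes A from S2 back to S2, so after x·y·y the machine is still in S2, and z then leads to the accepting state S2. Hence baaaaaa ∈ L(A).

baaaaaa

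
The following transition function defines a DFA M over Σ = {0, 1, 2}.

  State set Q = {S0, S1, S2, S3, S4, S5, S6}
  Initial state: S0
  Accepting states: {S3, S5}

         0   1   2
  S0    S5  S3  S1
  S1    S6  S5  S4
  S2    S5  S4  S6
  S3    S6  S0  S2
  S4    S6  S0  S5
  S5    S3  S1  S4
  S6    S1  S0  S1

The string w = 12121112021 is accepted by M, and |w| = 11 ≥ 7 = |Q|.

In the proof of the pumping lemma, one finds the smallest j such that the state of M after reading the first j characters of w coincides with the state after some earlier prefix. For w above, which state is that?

S5

Run of M on w = 1 2 1 2 1 1 1 2 0 2 1:
  step 0: S0  (start)
  step 1: S3  (read 1: S0→S3)
  step 2: S2  (read 2: S3→S2)
  step 3: S4  (read 1: S2→S4)
  step 4: S5  (read 2: S4→S5)
  step 5: S1  (read 1: S5→S1)
  step 6: S5  (read 1: S1→S5)   ← first repeat (S5 seen earlier)
  step 7: S1  (read 1: S5→S1)
  step 8: S4  (read 2: S1→S4)
  step 9: S6  (read 0: S4→S6)
  step 10: S1  (read 2: S6→S1)
  step 11: S5  (read 1: S1→S5)

The earliest repeat is at step j = 6: M is in S5, which it already visited at step i = 4.
Pumping length from the standard proof: p = 7 (the number of states). The repeated state found above gives |xy| = j ≤ 7 and |y| = j − i ≥ 1.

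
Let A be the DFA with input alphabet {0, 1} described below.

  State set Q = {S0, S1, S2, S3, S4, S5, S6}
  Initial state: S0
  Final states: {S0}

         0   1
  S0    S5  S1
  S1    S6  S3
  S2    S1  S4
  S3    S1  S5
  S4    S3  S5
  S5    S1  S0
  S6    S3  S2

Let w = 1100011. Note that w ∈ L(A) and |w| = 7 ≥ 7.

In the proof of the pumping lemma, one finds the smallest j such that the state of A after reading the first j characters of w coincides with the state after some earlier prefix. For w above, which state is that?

Run of A on w = 1 1 0 0 0 1 1:
  step 0: S0  (start)
  step 1: S1  (read 1: S0→S1)
  step 2: S3  (read 1: S1→S3)
  step 3: S1  (read 0: S3→S1)   ← first repeat (S1 seen earlier)
  step 4: S6  (read 0: S1→S6)
  step 5: S3  (read 0: S6→S3)
  step 6: S5  (read 1: S3→S5)
  step 7: S0  (read 1: S5→S0)

The earliest repeat is at step j = 3: A is in S1, which it already visited at step i = 1.

S1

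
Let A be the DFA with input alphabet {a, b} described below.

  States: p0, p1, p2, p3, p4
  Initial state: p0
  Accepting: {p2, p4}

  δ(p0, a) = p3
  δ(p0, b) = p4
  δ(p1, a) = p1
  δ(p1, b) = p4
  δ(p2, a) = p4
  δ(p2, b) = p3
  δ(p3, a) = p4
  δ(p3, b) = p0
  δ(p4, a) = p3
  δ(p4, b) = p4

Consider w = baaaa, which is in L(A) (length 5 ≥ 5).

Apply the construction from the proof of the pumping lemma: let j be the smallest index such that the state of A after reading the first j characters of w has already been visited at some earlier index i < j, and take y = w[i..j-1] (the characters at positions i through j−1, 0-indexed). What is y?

State sequence: p0 -b-> p4 -a-> p3 -a-> p4 -a-> p3 -a-> p4
First repeat at step 3: p4 was already visited.

So i = 1, j = 3, giving x = w[0:1] = b, y = w[1:3] = aa, z = w[3:5] = aa.
Check: |xy| = 3 ≤ 5 and |y| = 2 ≥ 1. Reading y takes A from p4 back to p4, so every xyⁱz is accepted.
Since A has 5 states, any run of length ≥ 5 visits 5+1 states, so by pigeonhole some state repeats within the first 5 steps — that repeat gives the pumpable loop.

aa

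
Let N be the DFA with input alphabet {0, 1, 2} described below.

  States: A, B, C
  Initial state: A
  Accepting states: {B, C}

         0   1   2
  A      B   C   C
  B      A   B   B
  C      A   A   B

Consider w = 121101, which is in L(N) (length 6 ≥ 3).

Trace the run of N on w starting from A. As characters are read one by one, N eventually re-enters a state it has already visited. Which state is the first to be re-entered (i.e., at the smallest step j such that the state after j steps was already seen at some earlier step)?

State sequence: A -1-> C -2-> B -1-> B -1-> B -0-> A -1-> C
First repeat at step 3: B was already visited.

The earliest repeat is at step j = 3: N is in B, which it already visited at step i = 2.
Since N has 3 states, any run of length ≥ 3 visits 3+1 states, so by pigeonhole some state repeats within the first 3 steps — that repeat gives the pumpable loop.

B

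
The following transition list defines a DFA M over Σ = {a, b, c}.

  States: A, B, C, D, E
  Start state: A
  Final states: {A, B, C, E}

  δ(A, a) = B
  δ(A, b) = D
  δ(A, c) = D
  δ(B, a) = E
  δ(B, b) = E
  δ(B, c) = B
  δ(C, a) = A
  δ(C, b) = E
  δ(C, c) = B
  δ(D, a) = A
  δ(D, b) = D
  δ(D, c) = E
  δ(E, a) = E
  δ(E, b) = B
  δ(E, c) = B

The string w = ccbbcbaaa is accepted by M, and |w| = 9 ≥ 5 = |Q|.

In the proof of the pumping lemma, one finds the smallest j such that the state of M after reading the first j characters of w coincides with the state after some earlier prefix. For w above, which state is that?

E

State sequence: A -c-> D -c-> E -b-> B -b-> E -c-> B -b-> E -a-> E -a-> E -a-> E
First repeat at step 4: E was already visited.

The earliest repeat is at step j = 4: M is in E, which it already visited at step i = 2.
Pumping length from the standard proof: p = 5 (the number of states). The repeated state found above gives |xy| = j ≤ 5 and |y| = j − i ≥ 1.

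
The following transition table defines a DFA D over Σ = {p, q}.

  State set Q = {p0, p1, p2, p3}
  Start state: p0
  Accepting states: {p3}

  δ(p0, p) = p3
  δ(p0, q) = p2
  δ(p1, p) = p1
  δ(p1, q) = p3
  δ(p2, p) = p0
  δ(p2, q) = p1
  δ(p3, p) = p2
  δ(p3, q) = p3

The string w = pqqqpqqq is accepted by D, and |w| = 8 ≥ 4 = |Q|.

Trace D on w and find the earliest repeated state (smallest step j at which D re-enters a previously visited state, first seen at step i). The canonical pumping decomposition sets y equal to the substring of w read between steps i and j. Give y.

q

Run of D on w = p q q q p q q q:
  step 0: p0  (start)
  step 1: p3  (read p: p0→p3)
  step 2: p3  (read q: p3→p3)   ← first repeat (p3 seen earlier)
  step 3: p3  (read q: p3→p3)
  step 4: p3  (read q: p3→p3)
  step 5: p2  (read p: p3→p2)
  step 6: p1  (read q: p2→p1)
  step 7: p3  (read q: p1→p3)
  step 8: p3  (read q: p3→p3)

So i = 1, j = 2, giving x = w[0:1] = p, y = w[1:2] = q, z = w[2:8] = qqpqqq.
Check: |xy| = 2 ≤ 4 and |y| = 1 ≥ 1. Reading y takes D from p3 back to p3, so every xyⁱz is accepted.
The DFA has 4 states, so the proof of the pumping lemma guarantees a repeated state among the first 4+1 visited; the segment between the two visits is the pumpable y.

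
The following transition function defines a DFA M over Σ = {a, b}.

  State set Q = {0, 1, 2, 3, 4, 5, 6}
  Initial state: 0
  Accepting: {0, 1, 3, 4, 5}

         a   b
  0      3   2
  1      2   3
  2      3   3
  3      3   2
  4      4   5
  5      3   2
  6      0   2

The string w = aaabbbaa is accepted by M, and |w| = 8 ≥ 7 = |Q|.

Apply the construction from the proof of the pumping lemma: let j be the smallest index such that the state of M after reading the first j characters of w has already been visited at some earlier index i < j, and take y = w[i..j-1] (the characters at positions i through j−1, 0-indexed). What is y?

Run of M on w = a a a b b b a a:
  step 0: 0  (start)
  step 1: 3  (read a: 0→3)
  step 2: 3  (read a: 3→3)   ← first repeat (3 seen earlier)
  step 3: 3  (read a: 3→3)
  step 4: 2  (read b: 3→2)
  step 5: 3  (read b: 2→3)
  step 6: 2  (read b: 3→2)
  step 7: 3  (read a: 2→3)
  step 8: 3  (read a: 3→3)

So i = 1, j = 2, giving x = w[0:1] = a, y = w[1:2] = a, z = w[2:8] = abbbaa.
Check: |xy| = 2 ≤ 7 and |y| = 1 ≥ 1. Reading y takes M from 3 back to 3, so every xyⁱz is accepted.
Pumping length from the standard proof: p = 7 (the number of states). The repeated state found above gives |xy| = j ≤ 7 and |y| = j − i ≥ 1.

a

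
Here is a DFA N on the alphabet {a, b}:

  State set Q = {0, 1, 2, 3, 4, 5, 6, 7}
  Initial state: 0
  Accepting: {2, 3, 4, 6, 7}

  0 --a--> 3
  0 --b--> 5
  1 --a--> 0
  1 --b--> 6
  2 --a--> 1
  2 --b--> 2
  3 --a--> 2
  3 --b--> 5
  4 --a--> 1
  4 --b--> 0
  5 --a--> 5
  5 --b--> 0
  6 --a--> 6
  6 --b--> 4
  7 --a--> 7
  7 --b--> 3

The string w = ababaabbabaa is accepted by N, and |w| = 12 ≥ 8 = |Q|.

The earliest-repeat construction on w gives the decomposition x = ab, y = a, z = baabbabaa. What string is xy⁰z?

xy⁰z = xz = ab·baabbabaa = abbaabbabaa.
Reading y = a takes N from 5 back to 5, so after x the machine is still in 5, and z then leads to the accepting state 6. Hence abbaabbabaa ∈ L(N).

abbaabbabaa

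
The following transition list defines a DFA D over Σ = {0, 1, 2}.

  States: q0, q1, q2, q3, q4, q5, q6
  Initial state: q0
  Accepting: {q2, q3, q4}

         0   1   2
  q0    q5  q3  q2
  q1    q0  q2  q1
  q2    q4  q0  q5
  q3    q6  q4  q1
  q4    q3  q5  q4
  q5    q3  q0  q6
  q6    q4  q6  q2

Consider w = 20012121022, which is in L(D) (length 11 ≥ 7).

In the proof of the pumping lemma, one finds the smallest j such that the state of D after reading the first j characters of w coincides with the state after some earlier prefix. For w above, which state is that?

State sequence: q0 -2-> q2 -0-> q4 -0-> q3 -1-> q4 -2-> q4 -1-> q5 -2-> q6 -1-> q6 -0-> q4 -2-> q4 -2-> q4
First repeat at step 4: q4 was already visited.

The earliest repeat is at step j = 4: D is in q4, which it already visited at step i = 2.
With |Q| = 7, pigeonhole forces a state repeat no later than step 7; the substring read between the first and second visits to that state can be pumped.

q4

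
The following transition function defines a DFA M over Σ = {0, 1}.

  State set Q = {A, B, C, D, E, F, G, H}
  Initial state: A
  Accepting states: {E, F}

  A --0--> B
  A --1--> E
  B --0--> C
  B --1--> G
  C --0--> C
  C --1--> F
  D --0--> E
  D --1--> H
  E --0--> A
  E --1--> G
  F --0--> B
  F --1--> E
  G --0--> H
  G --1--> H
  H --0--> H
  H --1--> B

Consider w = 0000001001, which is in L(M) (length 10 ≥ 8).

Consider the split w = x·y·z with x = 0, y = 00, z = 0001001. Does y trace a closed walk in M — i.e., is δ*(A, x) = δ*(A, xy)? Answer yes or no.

no

State sequence: A -0-> B -0-> C -0-> C

After x (step 1): B. After xy (step 3): C.
They differ (B ≠ C), so y is not a cycle from the state after x; this split is not the one the pumping-lemma construction produces, and pumping y need not keep the string in L(M).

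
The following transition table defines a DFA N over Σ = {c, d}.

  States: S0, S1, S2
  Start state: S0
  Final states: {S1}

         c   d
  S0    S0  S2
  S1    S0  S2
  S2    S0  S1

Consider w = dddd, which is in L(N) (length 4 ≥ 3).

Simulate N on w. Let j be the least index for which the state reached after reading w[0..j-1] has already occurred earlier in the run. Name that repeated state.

S2

Run of N on w = d d d d:
  step 0: S0  (start)
  step 1: S2  (read d: S0→S2)
  step 2: S1  (read d: S2→S1)
  step 3: S2  (read d: S1→S2)   ← first repeat (S2 seen earlier)
  step 4: S1  (read d: S2→S1)

The earliest repeat is at step j = 3: N is in S2, which it already visited at step i = 1.
The DFA has 3 states, so the proof of the pumping lemma guarantees a repeated state among the first 3+1 visited; the segment between the two visits is the pumpable y.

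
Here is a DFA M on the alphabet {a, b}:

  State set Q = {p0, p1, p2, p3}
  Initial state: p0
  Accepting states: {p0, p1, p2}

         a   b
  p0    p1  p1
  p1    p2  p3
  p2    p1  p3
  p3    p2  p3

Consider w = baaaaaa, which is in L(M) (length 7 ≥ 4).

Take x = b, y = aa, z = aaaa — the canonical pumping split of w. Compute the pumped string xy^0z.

baaaa

xy⁰z = xz = b·aaaa = baaaa.
Reading y = aa takes M from p1 back to p1, so after x the machine is still in p1, and z then leads to the accepting state p1. Hence baaaa ∈ L(M).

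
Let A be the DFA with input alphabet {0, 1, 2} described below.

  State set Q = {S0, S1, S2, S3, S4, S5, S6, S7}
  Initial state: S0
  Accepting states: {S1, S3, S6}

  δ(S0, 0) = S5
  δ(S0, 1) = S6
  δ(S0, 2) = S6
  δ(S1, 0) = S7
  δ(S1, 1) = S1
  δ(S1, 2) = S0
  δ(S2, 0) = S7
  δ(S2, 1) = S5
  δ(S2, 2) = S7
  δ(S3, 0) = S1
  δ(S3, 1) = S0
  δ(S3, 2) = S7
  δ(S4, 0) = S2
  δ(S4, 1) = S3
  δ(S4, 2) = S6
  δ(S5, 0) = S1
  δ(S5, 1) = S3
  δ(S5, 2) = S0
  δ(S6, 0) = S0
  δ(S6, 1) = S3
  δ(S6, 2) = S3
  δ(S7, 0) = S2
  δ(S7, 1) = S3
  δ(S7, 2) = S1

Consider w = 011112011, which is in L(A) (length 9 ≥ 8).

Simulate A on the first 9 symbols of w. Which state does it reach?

State sequence: S0 -0-> S5 -1-> S3 -1-> S0 -1-> S6 -1-> S3 -2-> S7 -0-> S2 -1-> S5 -1-> S3

After reading 9 characters, A is in state S3.
(This kind of state-tracing is the core of the pumping-lemma construction: with 8 states, pigeonhole forces a repeat within the first 8 steps.)

S3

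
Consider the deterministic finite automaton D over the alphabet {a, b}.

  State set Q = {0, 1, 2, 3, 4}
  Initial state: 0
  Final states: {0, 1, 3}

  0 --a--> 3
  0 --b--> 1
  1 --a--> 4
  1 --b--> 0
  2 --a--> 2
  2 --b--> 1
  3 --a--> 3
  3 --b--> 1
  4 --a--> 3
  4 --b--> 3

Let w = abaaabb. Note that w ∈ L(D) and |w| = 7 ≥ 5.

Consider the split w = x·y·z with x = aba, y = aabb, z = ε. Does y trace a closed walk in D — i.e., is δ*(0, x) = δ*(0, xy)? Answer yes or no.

no

State sequence: 0 -a-> 3 -b-> 1 -a-> 4 -a-> 3 -a-> 3 -b-> 1 -b-> 0

After x (step 3): 4. After xy (step 7): 0.
They differ (4 ≠ 0), so y is not a cycle from the state after x; this split is not the one the pumping-lemma construction produces, and pumping y need not keep the string in L(D).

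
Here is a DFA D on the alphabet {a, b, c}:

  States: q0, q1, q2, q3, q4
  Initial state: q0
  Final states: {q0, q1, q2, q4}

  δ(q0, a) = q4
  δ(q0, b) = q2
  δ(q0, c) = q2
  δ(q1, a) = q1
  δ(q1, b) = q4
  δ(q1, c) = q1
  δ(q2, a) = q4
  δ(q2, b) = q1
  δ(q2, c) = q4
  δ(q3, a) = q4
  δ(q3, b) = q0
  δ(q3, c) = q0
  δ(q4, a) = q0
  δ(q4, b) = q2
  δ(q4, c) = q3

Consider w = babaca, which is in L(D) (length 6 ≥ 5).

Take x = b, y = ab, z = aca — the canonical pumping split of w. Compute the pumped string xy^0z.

xy⁰z = xz = b·aca = baca.
Reading y = ab takes D from q2 back to q2, so after x the machine is still in q2, and z then leads to the accepting state q4. Hence baca ∈ L(D).

baca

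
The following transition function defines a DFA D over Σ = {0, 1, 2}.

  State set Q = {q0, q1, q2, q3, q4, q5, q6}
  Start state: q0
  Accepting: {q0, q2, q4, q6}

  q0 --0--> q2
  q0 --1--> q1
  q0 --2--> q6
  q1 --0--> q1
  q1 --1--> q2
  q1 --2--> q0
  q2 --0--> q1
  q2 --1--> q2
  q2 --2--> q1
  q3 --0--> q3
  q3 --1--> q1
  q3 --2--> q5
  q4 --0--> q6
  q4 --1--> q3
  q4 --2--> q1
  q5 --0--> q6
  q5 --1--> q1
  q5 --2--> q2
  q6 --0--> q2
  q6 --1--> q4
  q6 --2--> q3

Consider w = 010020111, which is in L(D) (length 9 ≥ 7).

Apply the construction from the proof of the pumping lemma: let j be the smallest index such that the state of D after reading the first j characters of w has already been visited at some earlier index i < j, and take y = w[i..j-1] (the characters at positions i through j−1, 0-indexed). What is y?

1

Run of D on w = 0 1 0 0 2 0 1 1 1:
  step 0: q0  (start)
  step 1: q2  (read 0: q0→q2)
  step 2: q2  (read 1: q2→q2)   ← first repeat (q2 seen earlier)
  step 3: q1  (read 0: q2→q1)
  step 4: q1  (read 0: q1→q1)
  step 5: q0  (read 2: q1→q0)
  step 6: q2  (read 0: q0→q2)
  step 7: q2  (read 1: q2→q2)
  step 8: q2  (read 1: q2→q2)
  step 9: q2  (read 1: q2→q2)

So i = 1, j = 2, giving x = w[0:1] = 0, y = w[1:2] = 1, z = w[2:9] = 0020111.
Check: |xy| = 2 ≤ 7 and |y| = 1 ≥ 1. Reading y takes D from q2 back to q2, so every xyⁱz is accepted.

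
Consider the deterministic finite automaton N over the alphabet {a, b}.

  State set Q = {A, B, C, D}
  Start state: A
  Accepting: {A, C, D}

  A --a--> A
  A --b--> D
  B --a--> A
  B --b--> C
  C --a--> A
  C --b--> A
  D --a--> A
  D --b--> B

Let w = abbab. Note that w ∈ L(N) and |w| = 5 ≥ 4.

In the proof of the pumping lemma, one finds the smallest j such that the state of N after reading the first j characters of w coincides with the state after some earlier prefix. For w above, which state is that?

State sequence: A -a-> A -b-> D -b-> B -a-> A -b-> D
First repeat at step 1: A was already visited.

The earliest repeat is at step j = 1: N is in A, which it already visited at step i = 0.
With |Q| = 4, pigeonhole forces a state repeat no later than step 4; the substring read between the first and second visits to that state can be pumped.

A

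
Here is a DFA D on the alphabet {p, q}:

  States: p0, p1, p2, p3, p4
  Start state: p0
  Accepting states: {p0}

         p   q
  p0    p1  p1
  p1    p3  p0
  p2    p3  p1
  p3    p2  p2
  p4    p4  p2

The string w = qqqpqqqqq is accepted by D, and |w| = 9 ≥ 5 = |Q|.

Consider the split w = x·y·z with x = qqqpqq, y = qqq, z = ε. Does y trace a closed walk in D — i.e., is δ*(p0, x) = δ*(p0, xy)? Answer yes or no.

no

Run of D on the first 9 characters of w = q q q p q q q q q:
  step 0: p0  (start)
  step 1: p1  (read q: p0→p1)
  step 2: p0  (read q: p1→p0)
  step 3: p1  (read q: p0→p1)
  step 4: p3  (read p: p1→p3)
  step 5: p2  (read q: p3→p2)
  step 6: p1  (read q: p2→p1)
  step 7: p0  (read q: p1→p0)
  step 8: p1  (read q: p0→p1)
  step 9: p0  (read q: p1→p0)

After x (step 6): p1. After xy (step 9): p0.
They differ (p1 ≠ p0), so y is not a cycle from the state after x; this split is not the one the pumping-lemma construction produces, and pumping y need not keep the string in L(D).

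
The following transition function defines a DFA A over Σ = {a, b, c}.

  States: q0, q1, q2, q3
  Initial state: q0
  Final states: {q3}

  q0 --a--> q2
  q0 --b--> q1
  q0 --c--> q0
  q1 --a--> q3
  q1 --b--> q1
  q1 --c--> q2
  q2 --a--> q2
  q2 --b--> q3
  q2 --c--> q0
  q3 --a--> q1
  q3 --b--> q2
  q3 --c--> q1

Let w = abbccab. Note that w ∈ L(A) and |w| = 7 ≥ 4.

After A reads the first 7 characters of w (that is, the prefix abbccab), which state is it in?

State sequence: q0 -a-> q2 -b-> q3 -b-> q2 -c-> q0 -c-> q0 -a-> q2 -b-> q3

After reading 7 characters, A is in state q3.

q3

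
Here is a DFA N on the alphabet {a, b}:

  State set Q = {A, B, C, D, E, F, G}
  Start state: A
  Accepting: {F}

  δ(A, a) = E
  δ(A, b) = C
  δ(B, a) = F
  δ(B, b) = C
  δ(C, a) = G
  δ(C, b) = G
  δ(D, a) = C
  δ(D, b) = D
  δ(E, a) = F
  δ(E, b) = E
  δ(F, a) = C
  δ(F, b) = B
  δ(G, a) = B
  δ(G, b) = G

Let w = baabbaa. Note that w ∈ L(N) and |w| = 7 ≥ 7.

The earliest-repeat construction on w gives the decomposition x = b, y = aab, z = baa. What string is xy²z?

baabaabbaa

xy^2z = b·aab·aab·baa = baabaabbaa.
Reading y = aab takes N from C back to C, so after x·y·y the machine is still in C, and z then leads to the accepting state F. Hence baabaabbaa ∈ L(N).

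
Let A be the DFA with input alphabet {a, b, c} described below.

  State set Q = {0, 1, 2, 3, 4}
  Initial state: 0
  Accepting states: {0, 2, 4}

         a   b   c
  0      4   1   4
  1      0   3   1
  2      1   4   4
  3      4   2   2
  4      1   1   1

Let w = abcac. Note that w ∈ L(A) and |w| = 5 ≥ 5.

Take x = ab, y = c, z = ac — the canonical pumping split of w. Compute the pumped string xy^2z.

abccac

xy^2z = ab·c·c·ac = abccac.
Reading y = c takes A from 1 back to 1, so after x·y·y the machine is still in 1, and z then leads to the accepting state 4. Hence abccac ∈ L(A).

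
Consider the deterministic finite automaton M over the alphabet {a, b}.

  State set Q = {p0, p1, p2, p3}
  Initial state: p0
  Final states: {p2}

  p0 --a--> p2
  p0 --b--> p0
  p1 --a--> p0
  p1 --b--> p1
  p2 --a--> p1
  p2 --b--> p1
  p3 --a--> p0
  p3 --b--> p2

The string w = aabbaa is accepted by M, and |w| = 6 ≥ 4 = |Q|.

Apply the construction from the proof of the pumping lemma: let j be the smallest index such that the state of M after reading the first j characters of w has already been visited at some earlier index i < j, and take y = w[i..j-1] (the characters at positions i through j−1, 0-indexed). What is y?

b

State sequence: p0 -a-> p2 -a-> p1 -b-> p1 -b-> p1 -a-> p0 -a-> p2
First repeat at step 3: p1 was already visited.

So i = 2, j = 3, giving x = w[0:2] = aa, y = w[2:3] = b, z = w[3:6] = baa.
Check: |xy| = 3 ≤ 4 and |y| = 1 ≥ 1. Reading y takes M from p1 back to p1, so every xyⁱz is accepted.
Pumping length from the standard proof: p = 4 (the number of states). The repeated state found above gives |xy| = j ≤ 4 and |y| = j − i ≥ 1.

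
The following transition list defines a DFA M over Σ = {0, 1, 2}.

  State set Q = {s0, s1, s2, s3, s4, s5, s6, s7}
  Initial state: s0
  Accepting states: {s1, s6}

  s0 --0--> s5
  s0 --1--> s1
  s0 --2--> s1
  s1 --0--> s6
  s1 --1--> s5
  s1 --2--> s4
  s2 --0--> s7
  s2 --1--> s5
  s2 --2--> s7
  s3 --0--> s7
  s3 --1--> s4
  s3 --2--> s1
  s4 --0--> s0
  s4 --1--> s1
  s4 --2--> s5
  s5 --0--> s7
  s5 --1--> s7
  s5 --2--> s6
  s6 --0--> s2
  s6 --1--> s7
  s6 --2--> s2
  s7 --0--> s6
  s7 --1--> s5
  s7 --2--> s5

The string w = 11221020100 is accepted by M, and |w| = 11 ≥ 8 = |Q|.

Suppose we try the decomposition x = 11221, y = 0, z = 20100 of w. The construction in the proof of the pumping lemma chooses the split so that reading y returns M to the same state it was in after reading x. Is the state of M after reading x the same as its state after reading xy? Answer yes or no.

no

Run of M on the first 6 characters of w = 1 1 2 2 1 0:
  step 0: s0  (start)
  step 1: s1  (read 1: s0→s1)
  step 2: s5  (read 1: s1→s5)
  step 3: s6  (read 2: s5→s6)
  step 4: s2  (read 2: s6→s2)
  step 5: s5  (read 1: s2→s5)
  step 6: s7  (read 0: s5→s7)

After x (step 5): s5. After xy (step 6): s7.
They differ (s5 ≠ s7), so y is not a cycle from the state after x; this split is not the one the pumping-lemma construction produces, and pumping y need not keep the string in L(M).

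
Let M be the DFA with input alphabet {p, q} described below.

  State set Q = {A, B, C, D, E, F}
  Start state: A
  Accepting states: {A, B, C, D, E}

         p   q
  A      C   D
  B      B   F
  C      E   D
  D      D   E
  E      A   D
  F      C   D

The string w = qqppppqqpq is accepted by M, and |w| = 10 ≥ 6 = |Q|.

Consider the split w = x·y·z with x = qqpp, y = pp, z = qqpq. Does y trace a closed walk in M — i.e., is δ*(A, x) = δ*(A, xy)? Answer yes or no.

State sequence: A -q-> D -q-> E -p-> A -p-> C -p-> E -p-> A

After x (step 4): C. After xy (step 6): A.
They differ (C ≠ A), so y is not a cycle from the state after x; this split is not the one the pumping-lemma construction produces, and pumping y need not keep the string in L(M).

no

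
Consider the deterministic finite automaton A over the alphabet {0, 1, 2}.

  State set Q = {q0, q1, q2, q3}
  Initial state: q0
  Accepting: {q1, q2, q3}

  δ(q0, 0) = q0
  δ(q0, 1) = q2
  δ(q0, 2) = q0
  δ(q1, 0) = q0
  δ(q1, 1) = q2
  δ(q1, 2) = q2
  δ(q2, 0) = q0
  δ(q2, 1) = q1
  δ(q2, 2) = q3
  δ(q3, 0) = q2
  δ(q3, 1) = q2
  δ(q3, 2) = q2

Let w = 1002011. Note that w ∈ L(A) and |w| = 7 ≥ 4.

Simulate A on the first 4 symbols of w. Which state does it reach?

State sequence: q0 -1-> q2 -0-> q0 -0-> q0 -2-> q0

After reading 4 characters, A is in state q0.
(This kind of state-tracing is the core of the pumping-lemma construction: with 4 states, pigeonhole forces a repeat within the first 4 steps.)

q0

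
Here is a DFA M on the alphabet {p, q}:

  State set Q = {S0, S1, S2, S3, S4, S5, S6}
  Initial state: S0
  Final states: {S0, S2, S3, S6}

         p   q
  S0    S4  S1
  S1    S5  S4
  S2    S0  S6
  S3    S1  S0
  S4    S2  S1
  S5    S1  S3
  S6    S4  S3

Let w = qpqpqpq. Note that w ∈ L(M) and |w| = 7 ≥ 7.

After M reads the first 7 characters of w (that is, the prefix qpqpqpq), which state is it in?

Run of M on the first 7 characters of w = q p q p q p q:
  step 0: S0  (start)
  step 1: S1  (read q: S0→S1)
  step 2: S5  (read p: S1→S5)
  step 3: S3  (read q: S5→S3)
  step 4: S1  (read p: S3→S1)
  step 5: S4  (read q: S1→S4)
  step 6: S2  (read p: S4→S2)
  step 7: S6  (read q: S2→S6)

After reading 7 characters, M is in state S6.
(This kind of state-tracing is the core of the pumping-lemma construction: with 7 states, pigeonhole forces a repeat within the first 7 steps.)

S6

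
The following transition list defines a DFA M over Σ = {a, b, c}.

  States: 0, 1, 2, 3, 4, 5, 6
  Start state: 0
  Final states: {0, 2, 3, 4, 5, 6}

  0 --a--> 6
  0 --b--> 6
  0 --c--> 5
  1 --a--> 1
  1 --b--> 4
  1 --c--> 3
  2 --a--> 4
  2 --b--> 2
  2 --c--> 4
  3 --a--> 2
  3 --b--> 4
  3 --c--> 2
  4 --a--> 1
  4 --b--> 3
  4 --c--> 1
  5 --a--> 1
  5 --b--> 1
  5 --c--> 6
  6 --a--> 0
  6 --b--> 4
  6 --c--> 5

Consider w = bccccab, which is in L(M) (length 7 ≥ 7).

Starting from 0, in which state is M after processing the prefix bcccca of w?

State sequence: 0 -b-> 6 -c-> 5 -c-> 6 -c-> 5 -c-> 6 -a-> 0

After reading 6 characters, M is in state 0.

0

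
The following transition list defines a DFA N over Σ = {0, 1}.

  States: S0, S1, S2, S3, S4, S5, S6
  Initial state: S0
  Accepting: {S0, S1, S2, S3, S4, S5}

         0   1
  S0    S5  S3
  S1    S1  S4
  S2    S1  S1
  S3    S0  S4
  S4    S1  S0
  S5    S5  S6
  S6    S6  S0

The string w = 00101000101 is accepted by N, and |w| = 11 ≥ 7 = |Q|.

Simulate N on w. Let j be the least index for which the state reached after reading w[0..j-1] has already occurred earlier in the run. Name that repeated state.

State sequence: S0 -0-> S5 -0-> S5 -1-> S6 -0-> S6 -1-> S0 -0-> S5 -0-> S5 -0-> S5 -1-> S6 -0-> S6 -1-> S0
First repeat at step 2: S5 was already visited.

The earliest repeat is at step j = 2: N is in S5, which it already visited at step i = 1.
Since N has 7 states, any run of length ≥ 7 visits 7+1 states, so by pigeonhole some state repeats within the first 7 steps — that repeat gives the pumpable loop.

S5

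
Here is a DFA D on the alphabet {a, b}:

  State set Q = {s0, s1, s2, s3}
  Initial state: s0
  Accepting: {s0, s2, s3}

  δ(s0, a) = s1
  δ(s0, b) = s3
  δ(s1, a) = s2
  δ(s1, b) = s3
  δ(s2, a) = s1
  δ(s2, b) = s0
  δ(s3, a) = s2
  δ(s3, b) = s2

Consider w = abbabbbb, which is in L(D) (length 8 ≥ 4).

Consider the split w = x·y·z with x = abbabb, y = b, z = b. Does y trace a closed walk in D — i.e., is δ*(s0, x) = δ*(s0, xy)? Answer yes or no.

no

Run of D on the first 7 characters of w = a b b a b b b:
  step 0: s0  (start)
  step 1: s1  (read a: s0→s1)
  step 2: s3  (read b: s1→s3)
  step 3: s2  (read b: s3→s2)
  step 4: s1  (read a: s2→s1)
  step 5: s3  (read b: s1→s3)
  step 6: s2  (read b: s3→s2)
  step 7: s0  (read b: s2→s0)

After x (step 6): s2. After xy (step 7): s0.
They differ (s2 ≠ s0), so y is not a cycle from the state after x; this split is not the one the pumping-lemma construction produces, and pumping y need not keep the string in L(D).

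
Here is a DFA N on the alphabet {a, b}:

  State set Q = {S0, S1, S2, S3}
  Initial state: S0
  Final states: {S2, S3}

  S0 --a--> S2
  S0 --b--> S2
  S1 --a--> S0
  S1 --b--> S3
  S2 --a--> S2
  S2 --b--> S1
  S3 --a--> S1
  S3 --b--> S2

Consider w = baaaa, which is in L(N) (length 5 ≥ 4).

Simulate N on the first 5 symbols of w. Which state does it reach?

S2

State sequence: S0 -b-> S2 -a-> S2 -a-> S2 -a-> S2 -a-> S2

After reading 5 characters, N is in state S2.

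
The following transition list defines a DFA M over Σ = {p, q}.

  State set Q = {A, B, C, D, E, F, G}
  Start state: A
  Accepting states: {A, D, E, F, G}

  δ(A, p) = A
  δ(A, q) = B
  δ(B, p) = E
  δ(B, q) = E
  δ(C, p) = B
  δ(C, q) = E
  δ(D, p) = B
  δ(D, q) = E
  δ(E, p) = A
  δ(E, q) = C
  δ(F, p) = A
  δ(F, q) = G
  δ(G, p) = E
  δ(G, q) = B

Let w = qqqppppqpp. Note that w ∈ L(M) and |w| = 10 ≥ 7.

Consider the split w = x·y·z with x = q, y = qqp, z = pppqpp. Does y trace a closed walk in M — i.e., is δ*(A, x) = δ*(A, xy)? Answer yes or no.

yes

Run of M on the first 4 characters of w = q q q p:
  step 0: A  (start)
  step 1: B  (read q: A→B)
  step 2: E  (read q: B→E)
  step 3: C  (read q: E→C)
  step 4: B  (read p: C→B)

After x (step 1): B. After xy (step 4): B.
They match, so y = qqp drives M around a cycle from B back to itself; pumping y any number of times keeps M in B before reading z, and xyⁱz ∈ L(M) for every i ≥ 0.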